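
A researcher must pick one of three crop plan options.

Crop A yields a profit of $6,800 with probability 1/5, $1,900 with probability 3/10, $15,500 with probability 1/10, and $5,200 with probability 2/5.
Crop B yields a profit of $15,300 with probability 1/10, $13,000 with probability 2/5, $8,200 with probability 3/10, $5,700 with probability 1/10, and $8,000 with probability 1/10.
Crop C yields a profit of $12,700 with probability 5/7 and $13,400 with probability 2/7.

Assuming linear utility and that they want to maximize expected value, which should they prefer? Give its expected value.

Crop C ($12,900)

Crop A = 1/5 × 6800 + 3/10 × 1900 + 1/10 × 15500 + 2/5 × 5200 = 1360 + 570 + 1550 + 2080 = 5560
Crop B = 1/10 × 15300 + 2/5 × 13000 + 3/10 × 8200 + 1/10 × 5700 + 1/10 × 8000 = 1530 + 5200 + 2460 + 570 + 800 = 10560
Crop C = 5/7 × 12700 + 2/7 × 13400 = 9071.4286 + 3828.5714 = 12900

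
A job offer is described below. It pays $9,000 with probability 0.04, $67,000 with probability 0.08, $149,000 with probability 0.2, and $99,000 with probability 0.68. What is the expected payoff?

$102,840

EV = 0.04 × 9000 + 0.08 × 67000 + 0.2 × 149000 + 0.68 × 99000 = 360 + 5360 + 29800 + 67320 = 102840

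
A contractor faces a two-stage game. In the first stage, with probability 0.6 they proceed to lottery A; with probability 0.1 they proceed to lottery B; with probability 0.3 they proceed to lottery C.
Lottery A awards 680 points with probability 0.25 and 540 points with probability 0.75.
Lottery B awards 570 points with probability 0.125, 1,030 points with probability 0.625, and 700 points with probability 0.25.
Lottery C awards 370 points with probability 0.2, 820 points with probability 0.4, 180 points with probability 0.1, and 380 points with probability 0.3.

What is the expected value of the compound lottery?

594.2 points

EV(A) = 0.25 × 680 + 0.75 × 540 = 170 + 405 = 575
EV(B) = 0.125 × 570 + 0.625 × 1030 + 0.25 × 700 = 71.25 + 643.75 + 175 = 890
EV(C) = 0.2 × 370 + 0.4 × 820 + 0.1 × 180 + 0.3 × 380 = 74 + 328 + 18 + 114 = 534
Overall = 0.6 × 575 + 0.1 × 890 + 0.3 × 534 = 345 + 89 + 160.2 = 594.2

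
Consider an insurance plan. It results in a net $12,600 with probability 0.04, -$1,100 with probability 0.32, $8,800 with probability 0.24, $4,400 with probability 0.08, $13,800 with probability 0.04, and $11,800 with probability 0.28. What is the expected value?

EV = 0.04 × 12600 + 0.32 × (-1100) + 0.24 × 8800 + 0.08 × 4400 + 0.04 × 13800 + 0.28 × 11800 = 504 − 352 + 2112 + 352 + 552 + 3304 = 6472

$6,472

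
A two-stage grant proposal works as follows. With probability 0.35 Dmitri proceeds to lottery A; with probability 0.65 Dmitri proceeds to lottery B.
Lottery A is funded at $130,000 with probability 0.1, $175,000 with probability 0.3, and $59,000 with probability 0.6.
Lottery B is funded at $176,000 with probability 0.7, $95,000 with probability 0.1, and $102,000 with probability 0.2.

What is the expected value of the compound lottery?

EV(A) = 0.1 × 130000 + 0.3 × 175000 + 0.6 × 59000 = 13000 + 52500 + 35400 = 100900
EV(B) = 0.7 × 176000 + 0.1 × 95000 + 0.2 × 102000 = 123200 + 9500 + 20400 = 153100
Overall = 0.35 × 100900 + 0.65 × 153100 = 35315 + 99515 = 134830

$134,830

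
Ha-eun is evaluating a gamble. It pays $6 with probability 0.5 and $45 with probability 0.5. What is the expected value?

EV = 0.5 × 6 + 0.5 × 45 = 3 + 22.5 = 25.5

$25.50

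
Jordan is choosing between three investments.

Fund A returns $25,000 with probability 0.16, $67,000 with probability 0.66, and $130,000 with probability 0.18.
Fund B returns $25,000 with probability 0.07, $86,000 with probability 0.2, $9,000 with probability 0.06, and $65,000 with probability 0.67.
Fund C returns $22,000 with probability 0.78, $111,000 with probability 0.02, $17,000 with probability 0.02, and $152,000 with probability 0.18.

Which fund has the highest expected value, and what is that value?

Fund A ($71,620)

Fund A = 0.16 × 25000 + 0.66 × 67000 + 0.18 × 130000 = 4000 + 44220 + 23400 = 71620
Fund B = 0.07 × 25000 + 0.2 × 86000 + 0.06 × 9000 + 0.67 × 65000 = 1750 + 17200 + 540 + 43550 = 63040
Fund C = 0.78 × 22000 + 0.02 × 111000 + 0.02 × 17000 + 0.18 × 152000 = 17160 + 2220 + 340 + 27360 = 47080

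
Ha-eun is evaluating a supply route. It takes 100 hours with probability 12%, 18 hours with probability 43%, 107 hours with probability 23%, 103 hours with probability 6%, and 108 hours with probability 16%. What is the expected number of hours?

EV = 0.12 × 100 + 0.43 × 18 + 0.23 × 107 + 0.06 × 103 + 0.16 × 108 = 12 + 7.74 + 24.61 + 6.18 + 17.28 = 67.81

67.81 hours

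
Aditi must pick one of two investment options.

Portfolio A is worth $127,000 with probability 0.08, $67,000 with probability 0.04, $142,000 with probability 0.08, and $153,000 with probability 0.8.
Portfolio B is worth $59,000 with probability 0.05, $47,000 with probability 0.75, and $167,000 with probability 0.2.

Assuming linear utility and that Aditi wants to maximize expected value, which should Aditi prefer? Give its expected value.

Portfolio A ($146,600)

Portfolio A = 0.08 × 127000 + 0.04 × 67000 + 0.08 × 142000 + 0.8 × 153000 = 10160 + 2680 + 11360 + 122400 = 146600
Portfolio B = 0.05 × 59000 + 0.75 × 47000 + 0.2 × 167000 = 2950 + 35250 + 33400 = 71600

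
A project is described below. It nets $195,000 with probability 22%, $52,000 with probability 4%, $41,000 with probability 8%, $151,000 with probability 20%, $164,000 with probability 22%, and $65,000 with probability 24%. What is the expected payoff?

$130,140

EV = 0.22 × 195000 + 0.04 × 52000 + 0.08 × 41000 + 0.2 × 151000 + 0.22 × 164000 + 0.24 × 65000 = 42900 + 2080 + 3280 + 30200 + 36080 + 15600 = 130140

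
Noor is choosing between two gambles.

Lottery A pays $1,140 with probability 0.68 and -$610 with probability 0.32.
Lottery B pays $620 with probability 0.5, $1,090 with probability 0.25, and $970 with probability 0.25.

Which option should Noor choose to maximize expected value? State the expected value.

Lottery A = 0.68 × 1140 + 0.32 × (-610) = 775.2 − 195.2 = 580
Lottery B = 0.5 × 620 + 0.25 × 1090 + 0.25 × 970 = 310 + 272.5 + 242.5 = 825

Lottery B ($825)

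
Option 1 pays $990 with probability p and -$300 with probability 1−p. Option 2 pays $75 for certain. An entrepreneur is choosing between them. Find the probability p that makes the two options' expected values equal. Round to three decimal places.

p = 0.291

p·990 + (1−p)·(-300) = 75
1290p − 300 = 75
p = (75 + 300) / 1290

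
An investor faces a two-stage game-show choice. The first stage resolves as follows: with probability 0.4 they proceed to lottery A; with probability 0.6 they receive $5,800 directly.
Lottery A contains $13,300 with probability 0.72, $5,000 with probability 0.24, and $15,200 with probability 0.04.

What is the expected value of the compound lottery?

EV(A) = 0.72 × 13300 + 0.24 × 5000 + 0.04 × 15200 = 9576 + 1200 + 608 = 11384
Branch B: 5800 (certain)
Overall = 0.4 × 11384 + 0.6 × 5800 = 4553.6 + 3480 = 8033.6

$8,033.60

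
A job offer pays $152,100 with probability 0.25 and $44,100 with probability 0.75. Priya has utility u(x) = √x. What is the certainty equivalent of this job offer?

$65,025

E[u] = 0.25·√152100 + 0.75·√44100 = 0.25·390 + 0.75·210 = 255
CE = (255)² = 65025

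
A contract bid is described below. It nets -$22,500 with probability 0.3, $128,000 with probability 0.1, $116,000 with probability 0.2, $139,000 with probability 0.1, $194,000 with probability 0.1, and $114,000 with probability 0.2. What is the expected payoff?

$85,350

EV = 0.3 × (-22500) + 0.1 × 128000 + 0.2 × 116000 + 0.1 × 139000 + 0.1 × 194000 + 0.2 × 114000 = -6750 + 12800 + 23200 + 13900 + 19400 + 22800 = 85350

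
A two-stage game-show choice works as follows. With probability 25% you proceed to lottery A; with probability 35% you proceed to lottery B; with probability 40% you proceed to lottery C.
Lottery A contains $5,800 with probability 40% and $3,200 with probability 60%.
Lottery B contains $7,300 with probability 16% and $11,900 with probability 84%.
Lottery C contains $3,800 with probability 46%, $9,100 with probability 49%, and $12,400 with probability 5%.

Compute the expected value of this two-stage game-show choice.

EV(A) = 0.4 × 5800 + 0.6 × 3200 = 2320 + 1920 = 4240
EV(B) = 0.16 × 7300 + 0.84 × 11900 = 1168 + 9996 = 11164
EV(C) = 0.46 × 3800 + 0.49 × 9100 + 0.05 × 12400 = 1748 + 4459 + 620 = 6827
Overall = 0.25 × 4240 + 0.35 × 11164 + 0.4 × 6827 = 1060 + 3907.4 + 2730.8 = 7698.2

$7,698.20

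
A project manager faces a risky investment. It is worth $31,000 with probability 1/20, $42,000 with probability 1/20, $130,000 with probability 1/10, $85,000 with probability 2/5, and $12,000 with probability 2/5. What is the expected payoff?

$55,450

EV = 1/20 × 31000 + 1/20 × 42000 + 1/10 × 130000 + 2/5 × 85000 + 2/5 × 12000 = 1550 + 2100 + 13000 + 34000 + 4800 = 55450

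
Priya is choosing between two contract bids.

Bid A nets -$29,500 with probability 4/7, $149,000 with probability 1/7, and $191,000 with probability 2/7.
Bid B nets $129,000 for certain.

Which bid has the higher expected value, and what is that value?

Bid B ($129,000)

Bid A = 4/7 × (-29500) + 1/7 × 149000 + 2/7 × 191000 = -16857.1429 + 21285.7143 + 54571.4286 = 59000
Bid B: 129000 (certain)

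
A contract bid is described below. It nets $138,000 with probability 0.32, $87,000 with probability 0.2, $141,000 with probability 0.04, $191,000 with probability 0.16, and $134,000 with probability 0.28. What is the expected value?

EV = 0.32 × 138000 + 0.2 × 87000 + 0.04 × 141000 + 0.16 × 191000 + 0.28 × 134000 = 44160 + 17400 + 5640 + 30560 + 37520 = 135280

$135,280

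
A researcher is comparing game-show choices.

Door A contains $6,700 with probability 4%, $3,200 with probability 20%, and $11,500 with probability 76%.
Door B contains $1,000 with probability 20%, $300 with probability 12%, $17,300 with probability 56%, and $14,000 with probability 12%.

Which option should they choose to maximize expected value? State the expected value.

Door A = 0.04 × 6700 + 0.2 × 3200 + 0.76 × 11500 = 268 + 640 + 8740 = 9648
Door B = 0.2 × 1000 + 0.12 × 300 + 0.56 × 17300 + 0.12 × 14000 = 200 + 36 + 9688 + 1680 = 11604

Door B ($11,604)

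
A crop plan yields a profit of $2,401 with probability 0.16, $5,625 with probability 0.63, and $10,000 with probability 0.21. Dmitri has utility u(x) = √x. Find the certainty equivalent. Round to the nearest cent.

E[u] = 0.16·√2401 + 0.63·√5625 + 0.21·√10000 = 0.16·49 + 0.63·75 + 0.21·100 = 76.09
CE = (76.09)² = 5789.6881

$5,789.69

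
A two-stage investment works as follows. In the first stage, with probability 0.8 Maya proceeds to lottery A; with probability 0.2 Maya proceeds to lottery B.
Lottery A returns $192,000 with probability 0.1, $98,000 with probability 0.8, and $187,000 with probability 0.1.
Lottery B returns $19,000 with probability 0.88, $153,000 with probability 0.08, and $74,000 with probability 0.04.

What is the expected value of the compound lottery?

EV(A) = 0.1 × 192000 + 0.8 × 98000 + 0.1 × 187000 = 19200 + 78400 + 18700 = 116300
EV(B) = 0.88 × 19000 + 0.08 × 153000 + 0.04 × 74000 = 16720 + 12240 + 2960 = 31920
Overall = 0.8 × 116300 + 0.2 × 31920 = 93040 + 6384 = 99424

$99,424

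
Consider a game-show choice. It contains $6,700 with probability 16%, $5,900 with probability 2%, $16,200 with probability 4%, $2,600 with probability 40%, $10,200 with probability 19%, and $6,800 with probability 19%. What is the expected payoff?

$6,108

EV = 0.16 × 6700 + 0.02 × 5900 + 0.04 × 16200 + 0.4 × 2600 + 0.19 × 10200 + 0.19 × 6800 = 1072 + 118 + 648 + 1040 + 1938 + 1292 = 6108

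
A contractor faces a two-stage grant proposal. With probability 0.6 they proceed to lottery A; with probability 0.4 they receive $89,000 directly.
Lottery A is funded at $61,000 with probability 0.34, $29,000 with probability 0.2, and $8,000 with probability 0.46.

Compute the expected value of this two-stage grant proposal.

EV(A) = 0.34 × 61000 + 0.2 × 29000 + 0.46 × 8000 = 20740 + 5800 + 3680 = 30220
Branch B: 89000 (certain)
Overall = 0.6 × 30220 + 0.4 × 89000 = 18132 + 35600 = 53732

$53,732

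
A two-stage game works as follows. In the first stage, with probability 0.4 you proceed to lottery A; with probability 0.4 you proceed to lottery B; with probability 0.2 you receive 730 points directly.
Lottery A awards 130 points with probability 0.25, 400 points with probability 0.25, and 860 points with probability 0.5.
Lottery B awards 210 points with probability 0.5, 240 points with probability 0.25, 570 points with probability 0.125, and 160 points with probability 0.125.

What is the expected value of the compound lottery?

EV(A) = 0.25 × 130 + 0.25 × 400 + 0.5 × 860 = 32.5 + 100 + 430 = 562.5
EV(B) = 0.5 × 210 + 0.25 × 240 + 0.125 × 570 + 0.125 × 160 = 105 + 60 + 71.25 + 20 = 256.25
Branch C: 730 (certain)
Overall = 0.4 × 562.5 + 0.4 × 256.25 + 0.2 × 730 = 225 + 102.5 + 146 = 473.5

473.5 points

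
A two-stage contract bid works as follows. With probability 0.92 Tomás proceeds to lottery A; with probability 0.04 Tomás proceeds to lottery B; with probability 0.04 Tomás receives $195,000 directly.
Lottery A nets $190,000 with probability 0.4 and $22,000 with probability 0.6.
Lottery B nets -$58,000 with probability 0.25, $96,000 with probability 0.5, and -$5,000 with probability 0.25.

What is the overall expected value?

$91,154

EV(A) = 0.4 × 190000 + 0.6 × 22000 = 76000 + 13200 = 89200
EV(B) = 0.25 × (-58000) + 0.5 × 96000 + 0.25 × (-5000) = -14500 + 48000 − 1250 = 32250
Branch C: 195000 (certain)
Overall = 0.92 × 89200 + 0.04 × 32250 + 0.04 × 195000 = 82064 + 1290 + 7800 = 91154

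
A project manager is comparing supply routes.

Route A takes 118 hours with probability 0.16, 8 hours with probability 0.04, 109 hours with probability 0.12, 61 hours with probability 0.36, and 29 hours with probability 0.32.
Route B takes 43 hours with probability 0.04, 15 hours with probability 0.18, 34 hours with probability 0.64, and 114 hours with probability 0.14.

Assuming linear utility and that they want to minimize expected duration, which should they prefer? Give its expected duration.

Route B (42.14 hours)

Route A = 0.16 × 118 + 0.04 × 8 + 0.12 × 109 + 0.36 × 61 + 0.32 × 29 = 18.88 + 0.32 + 13.08 + 21.96 + 9.28 = 63.52
Route B = 0.04 × 43 + 0.18 × 15 + 0.64 × 34 + 0.14 × 114 = 1.72 + 2.7 + 21.76 + 15.96 = 42.14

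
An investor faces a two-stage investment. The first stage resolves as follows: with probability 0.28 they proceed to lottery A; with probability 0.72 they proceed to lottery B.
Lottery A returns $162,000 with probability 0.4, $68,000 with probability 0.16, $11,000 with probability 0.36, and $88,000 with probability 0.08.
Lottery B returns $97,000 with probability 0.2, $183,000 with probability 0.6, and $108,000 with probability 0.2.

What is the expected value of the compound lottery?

$132,846.40

EV(A) = 0.4 × 162000 + 0.16 × 68000 + 0.36 × 11000 + 0.08 × 88000 = 64800 + 10880 + 3960 + 7040 = 86680
EV(B) = 0.2 × 97000 + 0.6 × 183000 + 0.2 × 108000 = 19400 + 109800 + 21600 = 150800
Overall = 0.28 × 86680 + 0.72 × 150800 = 24270.4 + 108576 = 132846.4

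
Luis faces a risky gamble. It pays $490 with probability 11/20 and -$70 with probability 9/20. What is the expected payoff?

$238

EV = 11/20 × 490 + 9/20 × (-70) = 269.5 − 31.5 = 238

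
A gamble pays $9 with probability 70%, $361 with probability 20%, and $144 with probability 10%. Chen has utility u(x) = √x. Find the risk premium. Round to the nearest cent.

$42.49

E[u] = 0.7·√9 + 0.2·√361 + 0.1·√144 = 0.7·3 + 0.2·19 + 0.1·12 = 7.1
CE = (7.1)² = 50.41
Risk premium = EV − CE = 92.9 − 50.41 = 42.49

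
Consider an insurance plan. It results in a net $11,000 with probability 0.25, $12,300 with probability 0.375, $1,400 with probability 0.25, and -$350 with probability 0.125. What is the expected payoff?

$7,668.75

EV = 0.25 × 11000 + 0.375 × 12300 + 0.25 × 1400 + 0.125 × (-350) = 2750 + 4612.5 + 350 − 43.75 = 7668.75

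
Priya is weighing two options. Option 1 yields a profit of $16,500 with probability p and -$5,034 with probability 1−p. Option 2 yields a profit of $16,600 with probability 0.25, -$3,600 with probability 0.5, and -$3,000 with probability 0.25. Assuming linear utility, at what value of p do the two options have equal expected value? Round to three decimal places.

p = 0.308

EV(Option 2) = 0.25 × 16600 + 0.5 × (-3600) + 0.25 × (-3000) = 4150 − 1800 − 750 = 1600
p·16500 + (1−p)·(-5034) = 1600
21534p − 5034 = 1600
p = (1600 + 5034) / 21534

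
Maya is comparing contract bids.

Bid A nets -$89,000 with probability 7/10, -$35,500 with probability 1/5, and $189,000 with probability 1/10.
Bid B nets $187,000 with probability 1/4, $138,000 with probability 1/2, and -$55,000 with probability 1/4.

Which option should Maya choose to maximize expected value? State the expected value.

Bid A = 7/10 × (-89000) + 1/5 × (-35500) + 1/10 × 189000 = -62300 − 7100 + 18900 = -50500
Bid B = 1/4 × 187000 + 1/2 × 138000 + 1/4 × (-55000) = 46750 + 69000 − 13750 = 102000

Bid B ($102,000)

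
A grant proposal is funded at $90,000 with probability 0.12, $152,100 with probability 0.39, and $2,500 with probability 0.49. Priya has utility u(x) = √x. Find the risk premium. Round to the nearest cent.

E[u] = 0.12·√90000 + 0.39·√152100 + 0.49·√2500 = 0.12·300 + 0.39·390 + 0.49·50 = 212.6
CE = (212.6)² = 45198.76
Risk premium = EV − CE = 71344 − 45198.76 = 26145.24

$26,145.24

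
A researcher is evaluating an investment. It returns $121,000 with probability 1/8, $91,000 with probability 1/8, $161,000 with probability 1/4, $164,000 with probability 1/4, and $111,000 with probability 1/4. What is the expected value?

$135,500

EV = 1/8 × 121000 + 1/8 × 91000 + 1/4 × 161000 + 1/4 × 164000 + 1/4 × 111000 = 15125 + 11375 + 40250 + 41000 + 27750 = 135500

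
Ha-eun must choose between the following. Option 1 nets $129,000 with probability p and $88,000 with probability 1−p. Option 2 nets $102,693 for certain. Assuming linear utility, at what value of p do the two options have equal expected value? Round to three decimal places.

p·129000 + (1−p)·88000 = 102693
41000p + 88000 = 102693
p = (102693 − 88000) / 41000

p = 0.358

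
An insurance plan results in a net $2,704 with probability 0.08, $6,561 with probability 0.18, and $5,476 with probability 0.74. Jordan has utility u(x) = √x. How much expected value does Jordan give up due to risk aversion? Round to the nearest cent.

$47.29

E[u] = 0.08·√2704 + 0.18·√6561 + 0.74·√5476 = 0.08·52 + 0.18·81 + 0.74·74 = 73.5
CE = (73.5)² = 5402.25
Risk premium = EV − CE = 5449.54 − 5402.25 = 47.29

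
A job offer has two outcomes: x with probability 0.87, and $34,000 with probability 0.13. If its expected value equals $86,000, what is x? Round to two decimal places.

x = $93,770.11

0.87·x + 0.13·34000 = 86000
0.87·x = 86000 − 4420 = 81580
x = 81580 / 0.87 = 93770.1149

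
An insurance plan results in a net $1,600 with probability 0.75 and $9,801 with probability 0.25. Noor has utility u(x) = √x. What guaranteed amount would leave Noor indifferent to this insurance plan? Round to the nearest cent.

E[u] = 0.75·√1600 + 0.25·√9801 = 0.75·40 + 0.25·99 = 54.75
CE = (54.75)² = 2997.5625

$2,997.56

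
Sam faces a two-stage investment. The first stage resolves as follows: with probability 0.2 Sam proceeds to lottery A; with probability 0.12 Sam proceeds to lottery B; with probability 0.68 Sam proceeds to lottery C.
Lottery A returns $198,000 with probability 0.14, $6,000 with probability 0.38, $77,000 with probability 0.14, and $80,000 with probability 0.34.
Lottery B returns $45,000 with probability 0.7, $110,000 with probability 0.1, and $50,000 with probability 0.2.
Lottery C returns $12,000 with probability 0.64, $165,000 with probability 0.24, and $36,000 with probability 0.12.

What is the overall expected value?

EV(A) = 0.14 × 198000 + 0.38 × 6000 + 0.14 × 77000 + 0.34 × 80000 = 27720 + 2280 + 10780 + 27200 = 67980
EV(B) = 0.7 × 45000 + 0.1 × 110000 + 0.2 × 50000 = 31500 + 11000 + 10000 = 52500
EV(C) = 0.64 × 12000 + 0.24 × 165000 + 0.12 × 36000 = 7680 + 39600 + 4320 = 51600
Overall = 0.2 × 67980 + 0.12 × 52500 + 0.68 × 51600 = 13596 + 6300 + 35088 = 54984

$54,984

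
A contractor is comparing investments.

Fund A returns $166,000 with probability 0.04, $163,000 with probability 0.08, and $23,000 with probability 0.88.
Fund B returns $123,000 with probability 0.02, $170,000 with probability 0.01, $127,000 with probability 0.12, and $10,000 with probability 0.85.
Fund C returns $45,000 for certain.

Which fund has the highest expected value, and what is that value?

Fund C ($45,000)

Fund A = 0.04 × 166000 + 0.08 × 163000 + 0.88 × 23000 = 6640 + 13040 + 20240 = 39920
Fund B = 0.02 × 123000 + 0.01 × 170000 + 0.12 × 127000 + 0.85 × 10000 = 2460 + 1700 + 15240 + 8500 = 27900
Fund C: 45000 (certain)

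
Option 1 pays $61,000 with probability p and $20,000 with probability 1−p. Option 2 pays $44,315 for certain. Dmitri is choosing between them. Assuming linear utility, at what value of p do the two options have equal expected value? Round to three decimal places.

p = 0.593

p·61000 + (1−p)·20000 = 44315
41000p + 20000 = 44315
p = (44315 − 20000) / 41000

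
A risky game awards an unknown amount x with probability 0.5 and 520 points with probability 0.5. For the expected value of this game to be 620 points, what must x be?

0.5·x + 0.5·520 = 620
0.5·x = 620 − 260 = 360
x = 360 / 0.5 = 720

x = 720 points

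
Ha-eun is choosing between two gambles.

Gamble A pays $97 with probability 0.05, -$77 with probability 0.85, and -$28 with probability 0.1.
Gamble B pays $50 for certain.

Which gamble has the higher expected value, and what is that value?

Gamble B ($50)

Gamble A = 0.05 × 97 + 0.85 × (-77) + 0.1 × (-28) = 4.85 − 65.45 − 2.8 = -63.4
Gamble B: 50 (certain)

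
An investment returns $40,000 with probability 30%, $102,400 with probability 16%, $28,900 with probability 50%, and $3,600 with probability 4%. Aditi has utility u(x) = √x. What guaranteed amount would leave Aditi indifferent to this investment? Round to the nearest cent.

$39,441.96

E[u] = 0.3·√40000 + 0.16·√102400 + 0.5·√28900 + 0.04·√3600 = 0.3·200 + 0.16·320 + 0.5·170 + 0.04·60 = 198.6
CE = (198.6)² = 39441.96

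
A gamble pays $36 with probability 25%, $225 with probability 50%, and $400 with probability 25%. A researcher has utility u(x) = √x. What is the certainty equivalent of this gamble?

$196

E[u] = 0.25·√36 + 0.5·√225 + 0.25·√400 = 0.25·6 + 0.5·15 + 0.25·20 = 14
CE = (14)² = 196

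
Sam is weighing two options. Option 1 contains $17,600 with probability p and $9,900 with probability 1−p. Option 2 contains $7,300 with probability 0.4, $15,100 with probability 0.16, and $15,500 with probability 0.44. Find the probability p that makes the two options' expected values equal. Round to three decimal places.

EV(Option 2) = 0.4 × 7300 + 0.16 × 15100 + 0.44 × 15500 = 2920 + 2416 + 6820 = 12156
p·17600 + (1−p)·9900 = 12156
7700p + 9900 = 12156
p = (12156 − 9900) / 7700

p = 0.293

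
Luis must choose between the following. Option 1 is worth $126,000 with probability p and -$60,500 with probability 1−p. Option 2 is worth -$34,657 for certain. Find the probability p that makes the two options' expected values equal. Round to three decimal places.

p = 0.139

p·126000 + (1−p)·(-60500) = -34657
186500p − 60500 = -34657
p = (-34657 + 60500) / 186500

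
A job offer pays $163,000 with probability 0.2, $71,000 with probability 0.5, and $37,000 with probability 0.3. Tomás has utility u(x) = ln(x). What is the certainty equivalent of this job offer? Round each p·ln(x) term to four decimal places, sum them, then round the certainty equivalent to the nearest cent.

E[u] = 0.2·ln(163000) + 0.5·ln(71000) + 0.3·ln(37000) = 2.4003 + 5.5852 + 3.1556 = 11.1411
CE = e^11.1411 ≈ 68947.46

$68,947.46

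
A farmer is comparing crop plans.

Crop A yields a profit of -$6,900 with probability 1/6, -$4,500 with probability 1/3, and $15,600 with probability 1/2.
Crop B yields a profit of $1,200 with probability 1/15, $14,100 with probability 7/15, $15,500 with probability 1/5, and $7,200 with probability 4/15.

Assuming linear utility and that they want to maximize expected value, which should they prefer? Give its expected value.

Crop B ($11,680)

Crop A = 1/6 × (-6900) + 1/3 × (-4500) + 1/2 × 15600 = -1150 − 1500 + 7800 = 5150
Crop B = 1/15 × 1200 + 7/15 × 14100 + 1/5 × 15500 + 4/15 × 7200 = 80 + 6580 + 3100 + 1920 = 11680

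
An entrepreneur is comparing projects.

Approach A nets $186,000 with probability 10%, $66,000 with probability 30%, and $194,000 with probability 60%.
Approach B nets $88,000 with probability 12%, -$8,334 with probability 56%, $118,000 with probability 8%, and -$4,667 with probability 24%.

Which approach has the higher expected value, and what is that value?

Approach A = 0.1 × 186000 + 0.3 × 66000 + 0.6 × 194000 = 18600 + 19800 + 116400 = 154800
Approach B = 0.12 × 88000 + 0.56 × (-8334) + 0.08 × 118000 + 0.24 × (-4667) = 10560 − 4667.04 + 9440 − 1120.08 = 14212.88

Approach A ($154,800)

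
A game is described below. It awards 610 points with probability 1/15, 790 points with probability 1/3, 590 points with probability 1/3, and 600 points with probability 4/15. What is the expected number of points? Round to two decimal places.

660.67 points

EV = 1/15 × 610 + 1/3 × 790 + 1/3 × 590 + 4/15 × 600 = 40.6667 + 263.3333 + 196.6667 + 160 = 660.6667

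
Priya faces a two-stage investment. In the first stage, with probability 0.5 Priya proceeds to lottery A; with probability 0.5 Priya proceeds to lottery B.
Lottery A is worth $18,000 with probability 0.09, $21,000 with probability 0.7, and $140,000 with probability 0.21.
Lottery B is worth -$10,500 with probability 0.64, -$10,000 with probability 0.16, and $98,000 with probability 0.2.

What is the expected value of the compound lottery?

EV(A) = 0.09 × 18000 + 0.7 × 21000 + 0.21 × 140000 = 1620 + 14700 + 29400 = 45720
EV(B) = 0.64 × (-10500) + 0.16 × (-10000) + 0.2 × 98000 = -6720 − 1600 + 19600 = 11280
Overall = 0.5 × 45720 + 0.5 × 11280 = 22860 + 5640 = 28500

$28,500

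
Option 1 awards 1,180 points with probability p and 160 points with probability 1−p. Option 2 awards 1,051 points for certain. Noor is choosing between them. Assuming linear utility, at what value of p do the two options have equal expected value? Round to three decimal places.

p = 0.874

p·1180 + (1−p)·160 = 1051
1020p + 160 = 1051
p = (1051 − 160) / 1020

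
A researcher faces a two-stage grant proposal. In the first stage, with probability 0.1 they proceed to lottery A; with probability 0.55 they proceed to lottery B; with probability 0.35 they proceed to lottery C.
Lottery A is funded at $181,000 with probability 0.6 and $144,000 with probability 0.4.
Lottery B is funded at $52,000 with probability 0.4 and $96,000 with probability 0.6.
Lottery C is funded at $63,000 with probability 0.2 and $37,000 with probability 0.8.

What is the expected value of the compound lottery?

EV(A) = 0.6 × 181000 + 0.4 × 144000 = 108600 + 57600 = 166200
EV(B) = 0.4 × 52000 + 0.6 × 96000 = 20800 + 57600 = 78400
EV(C) = 0.2 × 63000 + 0.8 × 37000 = 12600 + 29600 = 42200
Overall = 0.1 × 166200 + 0.55 × 78400 + 0.35 × 42200 = 16620 + 43120 + 14770 = 74510

$74,510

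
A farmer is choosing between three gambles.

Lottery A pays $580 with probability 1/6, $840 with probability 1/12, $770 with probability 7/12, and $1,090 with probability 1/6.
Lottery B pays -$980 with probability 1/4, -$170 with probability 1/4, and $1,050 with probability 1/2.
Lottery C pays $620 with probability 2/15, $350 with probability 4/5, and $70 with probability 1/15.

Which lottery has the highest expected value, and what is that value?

Lottery A ($797.50)

Lottery A = 1/6 × 580 + 1/12 × 840 + 7/12 × 770 + 1/6 × 1090 = 96.6667 + 70 + 449.1667 + 181.6667 = 797.5
Lottery B = 1/4 × (-980) + 1/4 × (-170) + 1/2 × 1050 = -245 − 42.5 + 525 = 237.5
Lottery C = 2/15 × 620 + 4/5 × 350 + 1/15 × 70 = 82.6667 + 280 + 4.6667 = 367.3333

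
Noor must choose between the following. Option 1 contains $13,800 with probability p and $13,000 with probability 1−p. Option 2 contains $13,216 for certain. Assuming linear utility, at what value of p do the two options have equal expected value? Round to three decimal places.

p·13800 + (1−p)·13000 = 13216
800p + 13000 = 13216
p = (13216 − 13000) / 800

p = 0.270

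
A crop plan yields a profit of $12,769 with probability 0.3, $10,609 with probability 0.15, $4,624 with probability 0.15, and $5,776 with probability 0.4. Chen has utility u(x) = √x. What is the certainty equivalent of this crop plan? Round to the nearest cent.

$8,091.00

E[u] = 0.3·√12769 + 0.15·√10609 + 0.15·√4624 + 0.4·√5776 = 0.3·113 + 0.15·103 + 0.15·68 + 0.4·76 = 89.95
CE = (89.95)² = 8091.0025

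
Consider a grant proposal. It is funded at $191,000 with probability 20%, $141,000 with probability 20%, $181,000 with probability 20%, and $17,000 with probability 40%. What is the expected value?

EV = 0.2 × 191000 + 0.2 × 141000 + 0.2 × 181000 + 0.4 × 17000 = 38200 + 28200 + 36200 + 6800 = 109400

$109,400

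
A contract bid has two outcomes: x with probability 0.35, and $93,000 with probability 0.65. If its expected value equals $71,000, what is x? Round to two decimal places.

0.35·x + 0.65·93000 = 71000
0.35·x = 71000 − 60450 = 10550
x = 10550 / 0.35 = 30142.8571

x = $30,142.86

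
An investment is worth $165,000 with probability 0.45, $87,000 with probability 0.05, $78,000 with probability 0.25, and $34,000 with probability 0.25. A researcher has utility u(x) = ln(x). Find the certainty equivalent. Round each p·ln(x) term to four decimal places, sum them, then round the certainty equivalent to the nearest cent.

E[u] = 0.45·ln(165000) + 0.05·ln(87000) + 0.25·ln(78000) + 0.25·ln(34000) = 5.4062 + 0.5687 + 2.8161 + 2.6085 = 11.3995
CE = e^11.3995 ≈ 89277.07

$89,277.07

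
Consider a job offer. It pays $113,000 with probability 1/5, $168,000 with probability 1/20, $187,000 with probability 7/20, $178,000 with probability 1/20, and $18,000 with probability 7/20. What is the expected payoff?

$111,650

EV = 1/5 × 113000 + 1/20 × 168000 + 7/20 × 187000 + 1/20 × 178000 + 7/20 × 18000 = 22600 + 8400 + 65450 + 8900 + 6300 = 111650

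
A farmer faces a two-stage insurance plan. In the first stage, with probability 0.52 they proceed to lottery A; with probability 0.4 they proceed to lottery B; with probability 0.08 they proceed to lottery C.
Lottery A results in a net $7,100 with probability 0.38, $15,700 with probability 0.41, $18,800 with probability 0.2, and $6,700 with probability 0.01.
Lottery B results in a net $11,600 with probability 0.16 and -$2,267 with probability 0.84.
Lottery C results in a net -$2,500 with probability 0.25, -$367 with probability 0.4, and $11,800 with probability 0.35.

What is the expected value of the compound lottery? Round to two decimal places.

$6,989.58

EV(A) = 0.38 × 7100 + 0.41 × 15700 + 0.2 × 18800 + 0.01 × 6700 = 2698 + 6437 + 3760 + 67 = 12962
EV(B) = 0.16 × 11600 + 0.84 × (-2267) = 1856 − 1904.28 = -48.28
EV(C) = 0.25 × (-2500) + 0.4 × (-367) + 0.35 × 11800 = -625 − 146.8 + 4130 = 3358.2
Overall = 0.52 × 12962 + 0.4 × (-48.28) + 0.08 × 3358.2 = 6740.24 − 19.312 + 268.656 = 6989.584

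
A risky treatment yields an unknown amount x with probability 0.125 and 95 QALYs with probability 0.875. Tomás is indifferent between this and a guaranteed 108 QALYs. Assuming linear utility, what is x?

x = 199 QALYs

0.125·x + 0.875·95 = 108
0.125·x = 108 − 83.125 = 24.875
x = 24.875 / 0.125 = 199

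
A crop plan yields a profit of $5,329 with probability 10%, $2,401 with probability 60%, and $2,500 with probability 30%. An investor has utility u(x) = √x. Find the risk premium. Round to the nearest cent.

$50.61

E[u] = 0.1·√5329 + 0.6·√2401 + 0.3·√2500 = 0.1·73 + 0.6·49 + 0.3·50 = 51.7
CE = (51.7)² = 2672.89
Risk premium = EV − CE = 2723.5 − 2672.89 = 50.61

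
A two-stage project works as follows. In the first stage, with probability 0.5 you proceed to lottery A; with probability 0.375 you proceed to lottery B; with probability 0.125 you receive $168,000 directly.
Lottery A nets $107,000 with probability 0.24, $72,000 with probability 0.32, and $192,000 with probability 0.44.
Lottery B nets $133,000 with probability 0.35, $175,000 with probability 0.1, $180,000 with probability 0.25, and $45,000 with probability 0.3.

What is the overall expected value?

EV(A) = 0.24 × 107000 + 0.32 × 72000 + 0.44 × 192000 = 25680 + 23040 + 84480 = 133200
EV(B) = 0.35 × 133000 + 0.1 × 175000 + 0.25 × 180000 + 0.3 × 45000 = 46550 + 17500 + 45000 + 13500 = 122550
Branch C: 168000 (certain)
Overall = 0.5 × 133200 + 0.375 × 122550 + 0.125 × 168000 = 66600 + 45956.25 + 21000 = 133556.25

$133,556.25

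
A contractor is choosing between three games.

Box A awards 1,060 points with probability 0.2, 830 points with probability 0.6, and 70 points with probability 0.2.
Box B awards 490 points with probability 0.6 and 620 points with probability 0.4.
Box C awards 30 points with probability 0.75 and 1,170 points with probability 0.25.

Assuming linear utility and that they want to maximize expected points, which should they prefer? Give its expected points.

Box A = 0.2 × 1060 + 0.6 × 830 + 0.2 × 70 = 212 + 498 + 14 = 724
Box B = 0.6 × 490 + 0.4 × 620 = 294 + 248 = 542
Box C = 0.75 × 30 + 0.25 × 1170 = 22.5 + 292.5 = 315

Box A (724 points)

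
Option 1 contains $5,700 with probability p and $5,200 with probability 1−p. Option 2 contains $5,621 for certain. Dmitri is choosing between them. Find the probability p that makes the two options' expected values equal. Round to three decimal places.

p·5700 + (1−p)·5200 = 5621
500p + 5200 = 5621
p = (5621 − 5200) / 500

p = 0.842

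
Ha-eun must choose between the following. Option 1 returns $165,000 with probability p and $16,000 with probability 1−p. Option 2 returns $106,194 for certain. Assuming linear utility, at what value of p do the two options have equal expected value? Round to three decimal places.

p·165000 + (1−p)·16000 = 106194
149000p + 16000 = 106194
p = (106194 − 16000) / 149000

p = 0.605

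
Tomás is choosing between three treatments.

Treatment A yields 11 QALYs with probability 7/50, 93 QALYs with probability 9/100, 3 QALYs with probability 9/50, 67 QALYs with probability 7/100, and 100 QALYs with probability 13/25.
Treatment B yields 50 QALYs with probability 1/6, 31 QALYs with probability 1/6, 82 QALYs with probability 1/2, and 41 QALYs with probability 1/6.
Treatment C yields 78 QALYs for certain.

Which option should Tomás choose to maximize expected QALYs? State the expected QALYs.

Treatment C (78 QALYs)

Treatment A = 7/50 × 11 + 9/100 × 93 + 9/50 × 3 + 7/100 × 67 + 13/25 × 100 = 1.54 + 8.37 + 0.54 + 4.69 + 52 = 67.14
Treatment B = 1/6 × 50 + 1/6 × 31 + 1/2 × 82 + 1/6 × 41 = 8.3333 + 5.1667 + 41 + 6.8333 = 61.3333
Treatment C: 78 (certain)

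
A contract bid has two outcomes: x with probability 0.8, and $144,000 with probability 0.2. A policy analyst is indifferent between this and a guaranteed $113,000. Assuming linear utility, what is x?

x = $105,250

0.8·x + 0.2·144000 = 113000
0.8·x = 113000 − 28800 = 84200
x = 84200 / 0.8 = 105250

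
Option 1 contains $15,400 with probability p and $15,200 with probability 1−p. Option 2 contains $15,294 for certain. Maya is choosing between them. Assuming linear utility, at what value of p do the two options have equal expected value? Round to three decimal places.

p = 0.470

p·15400 + (1−p)·15200 = 15294
200p + 15200 = 15294
p = (15294 − 15200) / 200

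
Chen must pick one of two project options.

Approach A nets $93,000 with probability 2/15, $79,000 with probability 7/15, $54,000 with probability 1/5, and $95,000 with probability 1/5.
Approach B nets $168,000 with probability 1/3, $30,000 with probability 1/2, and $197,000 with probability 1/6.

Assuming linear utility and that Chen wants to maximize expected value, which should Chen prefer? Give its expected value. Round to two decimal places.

Approach A = 2/15 × 93000 + 7/15 × 79000 + 1/5 × 54000 + 1/5 × 95000 = 12400 + 36866.6667 + 10800 + 19000 = 79066.6667
Approach B = 1/3 × 168000 + 1/2 × 30000 + 1/6 × 197000 = 56000 + 15000 + 32833.3333 = 103833.3333

Approach B ($103,833.33)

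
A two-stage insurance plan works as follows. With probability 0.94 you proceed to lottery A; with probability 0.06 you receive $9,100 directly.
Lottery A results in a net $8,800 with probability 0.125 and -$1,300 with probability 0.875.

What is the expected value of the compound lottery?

$510.75

EV(A) = 0.125 × 8800 + 0.875 × (-1300) = 1100 − 1137.5 = -37.5
Branch B: 9100 (certain)
Overall = 0.94 × (-37.5) + 0.06 × 9100 = -35.25 + 546 = 510.75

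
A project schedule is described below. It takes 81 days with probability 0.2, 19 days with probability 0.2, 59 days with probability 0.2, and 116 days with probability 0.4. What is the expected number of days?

78.2 days

EV = 0.2 × 81 + 0.2 × 19 + 0.2 × 59 + 0.4 × 116 = 16.2 + 3.8 + 11.8 + 46.4 = 78.2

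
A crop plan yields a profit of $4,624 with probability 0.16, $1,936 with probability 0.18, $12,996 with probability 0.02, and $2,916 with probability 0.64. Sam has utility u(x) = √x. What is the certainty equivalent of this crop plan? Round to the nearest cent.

$3,095.81

E[u] = 0.16·√4624 + 0.18·√1936 + 0.02·√12996 + 0.64·√2916 = 0.16·68 + 0.18·44 + 0.02·114 + 0.64·54 = 55.64
CE = (55.64)² = 3095.8096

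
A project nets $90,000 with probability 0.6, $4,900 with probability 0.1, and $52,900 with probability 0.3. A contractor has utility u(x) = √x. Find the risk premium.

E[u] = 0.6·√90000 + 0.1·√4900 + 0.3·√52900 = 0.6·300 + 0.1·70 + 0.3·230 = 256
CE = (256)² = 65536
Risk premium = EV − CE = 70360 − 65536 = 4824

$4,824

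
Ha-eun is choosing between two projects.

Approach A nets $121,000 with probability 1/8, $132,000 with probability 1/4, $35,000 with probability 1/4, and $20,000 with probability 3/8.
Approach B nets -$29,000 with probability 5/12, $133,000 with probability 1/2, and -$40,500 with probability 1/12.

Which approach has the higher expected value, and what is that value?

Approach A = 1/8 × 121000 + 1/4 × 132000 + 1/4 × 35000 + 3/8 × 20000 = 15125 + 33000 + 8750 + 7500 = 64375
Approach B = 5/12 × (-29000) + 1/2 × 133000 + 1/12 × (-40500) = -12083.3333 + 66500 − 3375 = 51041.6667

Approach A ($64,375)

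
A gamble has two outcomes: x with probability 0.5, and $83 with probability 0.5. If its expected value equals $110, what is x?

0.5·x + 0.5·83 = 110
0.5·x = 110 − 41.5 = 68.5
x = 68.5 / 0.5 = 137

x = $137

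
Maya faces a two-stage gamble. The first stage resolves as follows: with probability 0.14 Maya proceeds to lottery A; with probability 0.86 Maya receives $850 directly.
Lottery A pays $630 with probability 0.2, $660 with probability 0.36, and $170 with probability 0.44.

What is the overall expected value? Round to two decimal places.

$792.38

EV(A) = 0.2 × 630 + 0.36 × 660 + 0.44 × 170 = 126 + 237.6 + 74.8 = 438.4
Branch B: 850 (certain)
Overall = 0.14 × 438.4 + 0.86 × 850 = 61.376 + 731 = 792.376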